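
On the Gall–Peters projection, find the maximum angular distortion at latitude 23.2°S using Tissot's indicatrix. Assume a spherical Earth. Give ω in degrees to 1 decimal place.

29.7°

The Gall–Peters projection is cylindrical equal-area with φ₀ = 45°. Cylindrical equal-area (φ₀ = 45°): h = cos φ / cos 45° along meridians, k = cos 45° / cos φ along parallels; h·k = 1.
At 23.2°: h = 1.300, k = 0.7693; principal scales a = 1.300, b = 0.7693.
sin(ω/2) = (a − b)/(a + b) = 0.5305/2.069 = 0.2564, so ω = 2 arcsin(0.2564) ≈ 29.7°.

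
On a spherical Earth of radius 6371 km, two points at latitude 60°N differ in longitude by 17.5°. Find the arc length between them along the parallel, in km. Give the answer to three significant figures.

Arc length along a parallel = R cos φ · Δλ (with Δλ in radians).
= 6371 × cos 60° × (17.5° × π/180) = 6371 × 0.5000 × 0.3054 ≈ 973 km.

973 km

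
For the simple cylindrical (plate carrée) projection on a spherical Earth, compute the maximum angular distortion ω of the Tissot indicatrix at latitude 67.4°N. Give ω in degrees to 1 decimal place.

Plate carrée maps x = Rλ, y = Rφ. The meridian scale is h = 1 and the parallel scale is k = 1/cos φ = sec φ.
At 67.4°: h = 1.000, k = 2.602; principal scales a = 2.602, b = 1.000.
sin(ω/2) = (a − b)/(a + b) = 1.602/3.602 = 0.4448, so ω = 2 arcsin(0.4448) ≈ 52.8°.

52.8°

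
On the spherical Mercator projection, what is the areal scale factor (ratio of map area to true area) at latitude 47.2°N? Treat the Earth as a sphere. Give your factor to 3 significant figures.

For Mercator, h = k = sec φ (a conformal cylindrical projection has a single point scale, 1/cos φ).
Areal scale = k² = sec²φ = 1/cos²(47.2°) = 1/0.6794² = 2.166.

2.17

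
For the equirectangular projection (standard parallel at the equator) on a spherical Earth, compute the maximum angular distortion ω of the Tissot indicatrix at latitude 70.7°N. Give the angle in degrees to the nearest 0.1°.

Plate carrée maps x = Rλ, y = Rφ. The meridian scale is h = 1 and the parallel scale is k = 1/cos φ = sec φ.
At 70.7°: h = 1.000, k = 3.026; principal scales a = 3.026, b = 1.000.
sin(ω/2) = (a − b)/(a + b) = 2.026/4.026 = 0.5032, so ω = 2 arcsin(0.5032) ≈ 60.4°.

60.4°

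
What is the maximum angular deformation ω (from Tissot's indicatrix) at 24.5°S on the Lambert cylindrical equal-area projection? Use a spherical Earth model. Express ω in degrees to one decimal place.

The Lambert cylindrical equal-area projection is the cylindrical equal-area projection with its standard parallel at the equator (φ₀ = 0). A cylindrical equal-area projection with standard parallel φ₀ has meridian scale h = cos φ / cos φ₀ and parallel scale k = cos φ₀ / cos φ (so areas are preserved, h·k = 1).
At 24.5°: h = 0.9100, k = 1.099; principal scales a = 1.099, b = 0.9100.
sin(ω/2) = (a − b)/(a + b) = 0.1890/2.009 = 0.09407, so ω = 2 arcsin(0.09407) ≈ 10.8°.

10.8°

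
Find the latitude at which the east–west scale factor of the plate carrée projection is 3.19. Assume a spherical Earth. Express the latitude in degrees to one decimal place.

71.7°

Plate carrée: h = 1, k = sec φ along parallels.
sec φ = 3.19  ⇒  cos φ = 0.3135  ⇒  φ ≈ 71.7°.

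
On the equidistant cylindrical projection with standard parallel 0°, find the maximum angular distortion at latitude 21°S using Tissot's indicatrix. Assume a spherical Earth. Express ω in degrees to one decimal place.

3.9°

Plate carrée maps x = Rλ, y = Rφ. The meridian scale is h = 1 and the parallel scale is k = 1/cos φ = sec φ.
At 21°: h = 1.000, k = 1.071; principal scales a = 1.071, b = 1.000.
sin(ω/2) = (a − b)/(a + b) = 0.07114/2.071 = 0.03435, so ω = 2 arcsin(0.03435) ≈ 3.9°.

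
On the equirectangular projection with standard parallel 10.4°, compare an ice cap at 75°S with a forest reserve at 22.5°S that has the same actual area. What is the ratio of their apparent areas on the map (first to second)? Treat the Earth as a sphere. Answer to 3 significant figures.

With standard parallel φ₀ = 10.4°, the equirectangular projection gives x = Rλ cos φ₀, y = Rφ, so h = 1 and k = cos 10.4° / cos φ.
Areal scale at 75°: h·k = 1.000 × 3.800 = 3.800.
Areal scale at 22.5°: h·k = 1.000 × 1.065 = 1.065.
Ratio = 3.800/1.065 ≈ 3.57.

3.57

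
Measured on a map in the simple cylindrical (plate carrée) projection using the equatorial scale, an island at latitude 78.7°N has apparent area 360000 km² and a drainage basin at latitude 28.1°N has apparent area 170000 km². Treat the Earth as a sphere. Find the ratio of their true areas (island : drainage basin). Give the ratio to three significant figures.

Plate carrée has h = 1 and k = sec φ, giving areal scale sec φ; true area = (apparent area) · cos φ.
True area of island: 360000 × cos(78.7°) = 360000 × 0.1959 = 70540 km².
True area of drainage basin: 170000 × cos(28.1°) = 170000 × 0.8821 = 150000 km².
Ratio = 70540 / 150000 ≈ 0.470.

0.470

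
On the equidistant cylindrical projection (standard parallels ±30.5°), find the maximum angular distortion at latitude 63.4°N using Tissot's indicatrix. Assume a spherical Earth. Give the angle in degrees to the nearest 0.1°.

36.9°

The equidistant cylindrical projection with φ₀ = 30.5° has h = 1 (meridians true) and k = cos φ₀ / cos φ along parallels.
At 63.4°: h = 1.000, k = 1.924; principal scales a = 1.924, b = 1.000.
sin(ω/2) = (a − b)/(a + b) = 0.9243/2.924 = 0.3161, so ω = 2 arcsin(0.3161) ≈ 36.9°.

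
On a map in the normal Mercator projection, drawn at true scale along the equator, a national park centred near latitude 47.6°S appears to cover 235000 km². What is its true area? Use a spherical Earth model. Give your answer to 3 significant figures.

The Mercator projection is conformal; its linear scale factor is the same in every direction and equals sec φ = 1/cos φ.
Areal scale = k² = sec²φ = 1/cos²(47.6°) = 1/0.6743² = 2.199.
True area = apparent / (areal scale) = 235000 / 2.199 ≈ 107000 km².

107000 km²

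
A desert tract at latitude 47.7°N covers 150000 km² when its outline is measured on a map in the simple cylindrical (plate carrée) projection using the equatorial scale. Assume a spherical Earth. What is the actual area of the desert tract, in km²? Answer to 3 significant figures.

101000 km²

Plate carrée maps x = Rλ, y = Rφ. The meridian scale is h = 1 and the parallel scale is k = 1/cos φ = sec φ.
Areal scale = h·k = 1 × sec φ; at 47.7°, h = 1.000, k = 1.486, so h·k = 1.486.
True area = apparent / (areal scale) = 150000 / 1.486 ≈ 101000 km².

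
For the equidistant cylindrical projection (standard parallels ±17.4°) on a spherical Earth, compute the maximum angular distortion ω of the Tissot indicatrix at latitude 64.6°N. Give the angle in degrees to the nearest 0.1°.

44.6°

With standard parallel φ₀ = 17.4°, the equirectangular projection gives x = Rλ cos φ₀, y = Rφ, so h = 1 and k = cos 17.4° / cos φ.
At 64.6°: h = 1.000, k = 2.225; principal scales a = 2.225, b = 1.000.
sin(ω/2) = (a − b)/(a + b) = 1.225/3.225 = 0.3798, so ω = 2 arcsin(0.3798) ≈ 44.6°.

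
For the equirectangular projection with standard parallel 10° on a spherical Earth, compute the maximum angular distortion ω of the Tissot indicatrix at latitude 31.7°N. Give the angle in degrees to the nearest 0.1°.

With standard parallel φ₀ = 10°, the equirectangular projection gives x = Rλ cos φ₀, y = Rφ, so h = 1 and k = cos 10° / cos φ.
At 31.7°: h = 1.000, k = 1.157; principal scales a = 1.157, b = 1.000.
sin(ω/2) = (a − b)/(a + b) = 0.1575/2.157 = 0.07300, so ω = 2 arcsin(0.07300) ≈ 8.4°.

8.4°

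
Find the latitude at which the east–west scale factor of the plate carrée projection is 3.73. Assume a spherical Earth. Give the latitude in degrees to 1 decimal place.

74.4°

Plate carrée: h = 1, k = sec φ along parallels.
sec φ = 3.73  ⇒  cos φ = 0.2681  ⇒  φ ≈ 74.4°.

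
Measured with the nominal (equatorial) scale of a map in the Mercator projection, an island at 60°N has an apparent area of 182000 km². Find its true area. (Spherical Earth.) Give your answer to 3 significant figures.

45500 km²

For Mercator, h = k = sec φ (a conformal cylindrical projection has a single point scale, 1/cos φ).
Areal scale = k² = sec²φ = 1/cos²(60°) = 1/0.5000² = 4.000.
True area = apparent / (areal scale) = 182000 / 4.000 ≈ 45500 km².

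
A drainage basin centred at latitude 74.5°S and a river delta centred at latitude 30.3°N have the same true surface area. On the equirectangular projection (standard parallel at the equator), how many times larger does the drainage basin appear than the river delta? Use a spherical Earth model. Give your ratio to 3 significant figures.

In the plate carrée (x = Rλ, y = Rφ), meridians are true-scale (h = 1) and parallels are stretched by k = sec φ.
Areal scale at 74.5°: h·k = 1.000 × 3.742 = 3.742.
Areal scale at 30.3°: h·k = 1.000 × 1.158 = 1.158.
Ratio = 3.742/1.158 ≈ 3.23.

3.23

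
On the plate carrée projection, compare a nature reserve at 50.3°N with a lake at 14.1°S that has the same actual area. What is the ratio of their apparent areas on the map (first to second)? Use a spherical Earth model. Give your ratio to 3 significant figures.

1.52

Plate carrée maps x = Rλ, y = Rφ. The meridian scale is h = 1 and the parallel scale is k = 1/cos φ = sec φ.
Areal scale at 50.3°: h·k = 1.000 × 1.566 = 1.566.
Areal scale at 14.1°: h·k = 1.000 × 1.031 = 1.031.
Ratio = 1.566/1.031 ≈ 1.52.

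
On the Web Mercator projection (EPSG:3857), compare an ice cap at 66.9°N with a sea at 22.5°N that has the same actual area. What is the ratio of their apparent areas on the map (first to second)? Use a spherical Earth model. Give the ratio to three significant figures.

5.55

Mercator is conformal with k = sec φ, so areal scale = k² = sec²φ.
At 66.9°: sec²(66.9°) = 1/0.3923² = 6.497.
At 22.5°: sec²(22.5°) = 1/0.9239² = 1.172.
Ratio = 6.497/1.172 = cos²(22.5°)/cos²(66.9°) ≈ 5.55.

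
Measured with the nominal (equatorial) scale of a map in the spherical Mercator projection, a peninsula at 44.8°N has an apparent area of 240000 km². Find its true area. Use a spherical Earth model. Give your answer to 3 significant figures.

The Mercator projection is conformal; its linear scale factor is the same in every direction and equals sec φ = 1/cos φ.
Areal scale = k² = sec²φ = 1/cos²(44.8°) = 1/0.7096² = 1.986.
True area = apparent / (areal scale) = 240000 / 1.986 ≈ 121000 km².

121000 km²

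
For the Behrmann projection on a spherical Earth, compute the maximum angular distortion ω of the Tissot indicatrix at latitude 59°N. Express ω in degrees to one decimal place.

57.0°

The Behrmann projection is cylindrical equal-area with φ₀ = 30°. A cylindrical equal-area projection with standard parallel φ₀ has meridian scale h = cos φ / cos φ₀ and parallel scale k = cos φ₀ / cos φ (so areas are preserved, h·k = 1).
At 59°: h = 0.5947, k = 1.681; principal scales a = 1.681, b = 0.5947.
sin(ω/2) = (a − b)/(a + b) = 1.087/2.276 = 0.4774, so ω = 2 arcsin(0.4774) ≈ 57.0°.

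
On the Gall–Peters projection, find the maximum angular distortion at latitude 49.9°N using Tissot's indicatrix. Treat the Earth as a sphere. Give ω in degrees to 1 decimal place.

10.7°

Gall–Peters is a cylindrical equal-area projection with standard parallels at ±45°. For cylindrical equal-area with standard parallel φ₀, h = cos φ / cos φ₀ and k = cos φ₀ / cos φ, so h·k = 1.
At 49.9°: h = 0.9109, k = 1.098; principal scales a = 1.098, b = 0.9109.
sin(ω/2) = (a − b)/(a + b) = 0.1869/2.009 = 0.09302, so ω = 2 arcsin(0.09302) ≈ 10.7°.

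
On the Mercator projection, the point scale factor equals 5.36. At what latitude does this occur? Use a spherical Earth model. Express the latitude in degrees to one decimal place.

79.2°

Mercator scale is k = sec φ = 1/cos φ.
1/cos φ = 5.36  ⇒  cos φ = 0.1866  ⇒  φ = arccos(0.1866) ≈ 79.2°.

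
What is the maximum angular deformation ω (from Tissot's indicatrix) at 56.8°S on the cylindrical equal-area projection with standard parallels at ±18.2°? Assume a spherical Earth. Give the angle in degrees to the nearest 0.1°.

60.2°

For cylindrical equal-area with standard parallel φ₀, h = cos φ / cos φ₀ and k = cos φ₀ / cos φ, so h·k = 1.
At 56.8°: h = 0.5764, k = 1.735; principal scales a = 1.735, b = 0.5764.
sin(ω/2) = (a − b)/(a + b) = 1.159/2.311 = 0.5012, so ω = 2 arcsin(0.5012) ≈ 60.2°.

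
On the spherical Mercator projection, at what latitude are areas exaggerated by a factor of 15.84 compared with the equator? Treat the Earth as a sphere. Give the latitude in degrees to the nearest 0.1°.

75.4°

Mercator areal scale is sec²φ.
sec²φ = 15.84  ⇒  cos²φ = 0.06313  ⇒  cos φ = 0.2513.
φ = arccos(0.2513) ≈ 75.4°.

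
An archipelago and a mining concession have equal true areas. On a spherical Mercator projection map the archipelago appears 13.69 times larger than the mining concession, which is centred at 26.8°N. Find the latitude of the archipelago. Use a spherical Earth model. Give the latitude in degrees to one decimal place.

76.0°

For equal true areas on Mercator, apparent areas scale as sec²φ, so the ratio is cos²φ₂ / cos²φ₁.
cos²φ₂ / cos²φ₁ = 13.69  ⇒  cos φ₁ = cos 26.8° / √13.69 = 0.8926/3.700 = 0.2412.
φ₁ = arccos(0.2412) ≈ 76.0°.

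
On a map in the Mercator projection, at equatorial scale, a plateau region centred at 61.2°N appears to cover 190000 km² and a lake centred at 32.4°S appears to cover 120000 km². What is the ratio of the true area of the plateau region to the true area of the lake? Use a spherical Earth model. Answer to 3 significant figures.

0.515

On Mercator the areal scale is sec²φ, so true area = apparent × cos²φ.
True area of plateau region: 190000 × cos²(61.2°) = 190000 × 0.2321 = 44100 km².
True area of lake: 120000 × cos²(32.4°) = 120000 × 0.7129 = 85550 km².
Ratio = 44100 / 85550 ≈ 0.515.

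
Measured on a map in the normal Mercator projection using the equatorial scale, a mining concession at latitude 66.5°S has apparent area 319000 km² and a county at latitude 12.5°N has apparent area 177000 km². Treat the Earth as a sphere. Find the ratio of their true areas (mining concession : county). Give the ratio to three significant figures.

On Mercator the areal scale is sec²φ, so true area = apparent × cos²φ.
True area of mining concession: 319000 × cos²(66.5°) = 319000 × 0.1590 = 50720 km².
True area of county: 177000 × cos²(12.5°) = 177000 × 0.9532 = 168700 km².
Ratio = 50720 / 168700 ≈ 0.301.

0.301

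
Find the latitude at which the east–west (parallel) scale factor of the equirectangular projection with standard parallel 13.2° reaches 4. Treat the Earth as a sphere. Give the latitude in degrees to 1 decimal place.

The equidistant cylindrical projection with φ₀ = 13.2° has h = 1 (meridians true) and k = cos φ₀ / cos φ along parallels.
k = cos φ₀ / cos φ = 4  ⇒  cos φ = cos 13.2° / 4 = 0.2434.
φ = arccos(0.2434) ≈ 75.9°.

75.9°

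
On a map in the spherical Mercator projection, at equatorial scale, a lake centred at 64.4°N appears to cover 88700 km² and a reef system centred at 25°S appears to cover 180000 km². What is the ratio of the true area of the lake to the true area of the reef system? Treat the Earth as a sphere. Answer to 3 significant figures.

Since Mercator area scale is 1/cos²φ, the true area equals the apparent area multiplied by cos²φ.
True area of lake: 88700 × cos²(64.4°) = 88700 × 0.1867 = 16560 km².
True area of reef system: 180000 × cos²(25°) = 180000 × 0.8214 = 147900 km².
Ratio = 16560 / 147900 ≈ 0.112.

0.112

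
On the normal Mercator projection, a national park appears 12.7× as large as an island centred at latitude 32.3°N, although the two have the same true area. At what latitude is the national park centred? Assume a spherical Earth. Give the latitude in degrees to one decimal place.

76.3°

For equal true areas on Mercator, apparent areas scale as sec²φ, so the ratio is cos²φ₂ / cos²φ₁.
cos²φ₂ / cos²φ₁ = 12.7  ⇒  cos φ₁ = cos 32.3° / √12.7 = 0.8453/3.564 = 0.2372.
φ₁ = arccos(0.2372) ≈ 76.3°.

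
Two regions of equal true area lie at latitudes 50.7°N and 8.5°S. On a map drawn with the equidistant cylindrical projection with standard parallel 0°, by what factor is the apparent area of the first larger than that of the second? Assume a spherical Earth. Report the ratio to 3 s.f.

Plate carrée maps x = Rλ, y = Rφ. The meridian scale is h = 1 and the parallel scale is k = 1/cos φ = sec φ.
Areal scale at 50.7°: h·k = 1.000 × 1.579 = 1.579.
Areal scale at 8.5°: h·k = 1.000 × 1.011 = 1.011.
Ratio = 1.579/1.011 ≈ 1.56.

1.56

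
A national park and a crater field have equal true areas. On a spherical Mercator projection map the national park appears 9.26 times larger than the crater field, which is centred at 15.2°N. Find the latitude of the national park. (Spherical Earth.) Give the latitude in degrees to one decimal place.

Mercator areal scale is sec²φ, so apparent-area ratio = sec²φ₁ / sec²φ₂ = cos²φ₂ / cos²φ₁.
cos²φ₂ / cos²φ₁ = 9.26  ⇒  cos φ₁ = cos 15.2° / √9.26 = 0.9650/3.043 = 0.3171.
φ₁ = arccos(0.3171) ≈ 71.5°.

71.5°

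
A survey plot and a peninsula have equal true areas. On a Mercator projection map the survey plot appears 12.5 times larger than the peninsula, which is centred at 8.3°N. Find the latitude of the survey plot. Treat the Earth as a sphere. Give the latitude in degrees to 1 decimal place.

Mercator areal scale is sec²φ, so apparent-area ratio = sec²φ₁ / sec²φ₂ = cos²φ₂ / cos²φ₁.
cos²φ₂ / cos²φ₁ = 12.5  ⇒  cos φ₁ = cos 8.3° / √12.5 = 0.9895/3.536 = 0.2799.
φ₁ = arccos(0.2799) ≈ 73.7°.

73.7°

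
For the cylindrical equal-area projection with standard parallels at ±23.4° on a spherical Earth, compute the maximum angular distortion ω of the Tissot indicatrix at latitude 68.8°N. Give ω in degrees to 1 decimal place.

94.0°

Cylindrical equal-area (φ₀ = 23.4°): h = cos φ / cos 23.4° along meridians, k = cos 23.4° / cos φ along parallels; h·k = 1.
At 68.8°: h = 0.3940, k = 2.538; principal scales a = 2.538, b = 0.3940.
sin(ω/2) = (a − b)/(a + b) = 2.144/2.932 = 0.7312, so ω = 2 arcsin(0.7312) ≈ 94.0°.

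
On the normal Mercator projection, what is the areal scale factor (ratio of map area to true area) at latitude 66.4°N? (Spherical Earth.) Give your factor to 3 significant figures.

For Mercator, h = k = sec φ (a conformal cylindrical projection has a single point scale, 1/cos φ).
Areal scale = k² = sec²φ = 1/cos²(66.4°) = 1/0.4003² = 6.239.

6.24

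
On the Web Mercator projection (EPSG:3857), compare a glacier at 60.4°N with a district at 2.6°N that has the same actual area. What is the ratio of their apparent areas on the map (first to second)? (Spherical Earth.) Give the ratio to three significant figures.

Mercator is conformal with k = sec φ, so areal scale = k² = sec²φ.
At 60.4°: sec²(60.4°) = 1/0.4939² = 4.099.
At 2.6°: sec²(2.6°) = 1/0.9990² = 1.002.
Ratio = 4.099/1.002 = cos²(2.6°)/cos²(60.4°) ≈ 4.09.

4.09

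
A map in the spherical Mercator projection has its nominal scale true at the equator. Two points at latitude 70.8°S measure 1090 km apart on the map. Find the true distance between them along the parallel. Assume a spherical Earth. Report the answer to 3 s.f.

Mercator is conformal, so the point scale is isotropic: h = k = sec φ = 1/cos φ.
Along the parallel at 70.8°, map distances are exaggerated by k = sec 70.8° = 3.041.
True distance = 1090 / 3.041 = 1090 × cos 70.8° ≈ 358 km.

358 km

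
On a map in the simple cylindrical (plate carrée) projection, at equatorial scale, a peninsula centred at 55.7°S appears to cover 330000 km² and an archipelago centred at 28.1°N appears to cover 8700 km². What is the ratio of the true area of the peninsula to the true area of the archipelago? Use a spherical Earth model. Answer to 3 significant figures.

24.2

On the plate carrée, areal scale = h·k = 1 × sec φ, so true area = apparent × cos φ.
True area of peninsula: 330000 × cos(55.7°) = 330000 × 0.5635 = 186000 km².
True area of archipelago: 8700 × cos(28.1°) = 8700 × 0.8821 = 7675 km².
Ratio = 186000 / 7675 ≈ 24.2.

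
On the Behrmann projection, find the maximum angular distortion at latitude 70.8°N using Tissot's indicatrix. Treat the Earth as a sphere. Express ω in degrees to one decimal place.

The Behrmann projection is cylindrical equal-area with φ₀ = 30°. Cylindrical equal-area (φ₀ = 30°): h = cos φ / cos 30° along meridians, k = cos 30° / cos φ along parallels; h·k = 1.
At 70.8°: h = 0.3797, k = 2.633; principal scales a = 2.633, b = 0.3797.
sin(ω/2) = (a − b)/(a + b) = 2.254/3.013 = 0.7479, so ω = 2 arcsin(0.7479) ≈ 96.8°.

96.8°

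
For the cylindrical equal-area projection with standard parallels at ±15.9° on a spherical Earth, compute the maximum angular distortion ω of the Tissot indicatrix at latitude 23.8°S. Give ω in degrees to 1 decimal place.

A cylindrical equal-area projection with standard parallel φ₀ has meridian scale h = cos φ / cos φ₀ and parallel scale k = cos φ₀ / cos φ (so areas are preserved, h·k = 1).
At 23.8°: h = 0.9514, k = 1.051; principal scales a = 1.051, b = 0.9514.
sin(ω/2) = (a − b)/(a + b) = 0.09977/2.002 = 0.04982, so ω = 2 arcsin(0.04982) ≈ 5.7°.

5.7°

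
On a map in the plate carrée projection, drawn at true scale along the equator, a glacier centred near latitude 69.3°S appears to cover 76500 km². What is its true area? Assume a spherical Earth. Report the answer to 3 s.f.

Plate carrée maps x = Rλ, y = Rφ. The meridian scale is h = 1 and the parallel scale is k = 1/cos φ = sec φ.
Areal scale = h·k = 1 × sec φ; at 69.3°, h = 1.000, k = 2.829, so h·k = 2.829.
True area = apparent / (areal scale) = 76500 / 2.829 ≈ 27000 km².

27000 km²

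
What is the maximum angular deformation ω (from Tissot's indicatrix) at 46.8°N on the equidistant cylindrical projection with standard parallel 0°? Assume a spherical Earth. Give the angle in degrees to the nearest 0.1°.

In the plate carrée (x = Rλ, y = Rφ), meridians are true-scale (h = 1) and parallels are stretched by k = sec φ.
At 46.8°: h = 1.000, k = 1.461; principal scales a = 1.461, b = 1.000.
sin(ω/2) = (a − b)/(a + b) = 0.4608/2.461 = 0.1873, so ω = 2 arcsin(0.1873) ≈ 21.6°.

21.6°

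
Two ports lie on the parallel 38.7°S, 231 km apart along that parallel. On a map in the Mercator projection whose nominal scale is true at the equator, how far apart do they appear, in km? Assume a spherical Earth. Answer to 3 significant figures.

For Mercator, h = k = sec φ (a conformal cylindrical projection has a single point scale, 1/cos φ).
Along the parallel, k = sec 38.7° = 1/0.7804 = 1.281.
Map distance = 231 × 1.281 ≈ 296 km.

296 km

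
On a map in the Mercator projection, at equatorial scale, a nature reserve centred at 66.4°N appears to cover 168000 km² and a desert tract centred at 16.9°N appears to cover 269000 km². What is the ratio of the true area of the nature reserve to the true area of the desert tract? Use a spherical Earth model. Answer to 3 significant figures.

0.109

On Mercator the areal scale is sec²φ, so true area = apparent × cos²φ.
True area of nature reserve: 168000 × cos²(66.4°) = 168000 × 0.1603 = 26930 km².
True area of desert tract: 269000 × cos²(16.9°) = 269000 × 0.9155 = 246300 km².
Ratio = 26930 / 246300 ≈ 0.109.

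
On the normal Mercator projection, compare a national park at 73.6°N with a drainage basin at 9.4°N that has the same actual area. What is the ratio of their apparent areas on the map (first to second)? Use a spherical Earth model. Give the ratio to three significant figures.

12.2

Mercator is conformal with k = sec φ, so areal scale = k² = sec²φ.
At 73.6°: sec²(73.6°) = 1/0.2823² = 12.54.
At 9.4°: sec²(9.4°) = 1/0.9866² = 1.027.
Ratio = 12.54/1.027 = cos²(9.4°)/cos²(73.6°) ≈ 12.2.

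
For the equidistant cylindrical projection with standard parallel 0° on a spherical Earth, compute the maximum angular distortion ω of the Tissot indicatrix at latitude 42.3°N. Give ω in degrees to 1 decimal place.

17.2°

Plate carrée maps x = Rλ, y = Rφ. The meridian scale is h = 1 and the parallel scale is k = 1/cos φ = sec φ.
At 42.3°: h = 1.000, k = 1.352; principal scales a = 1.352, b = 1.000.
sin(ω/2) = (a − b)/(a + b) = 0.3520/2.352 = 0.1497, so ω = 2 arcsin(0.1497) ≈ 17.2°.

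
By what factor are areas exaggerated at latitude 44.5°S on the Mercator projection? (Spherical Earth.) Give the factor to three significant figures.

For Mercator, h = k = sec φ (a conformal cylindrical projection has a single point scale, 1/cos φ).
Areal scale = k² = sec²φ = 1/cos²(44.5°) = 1/0.7133² = 1.966.

1.97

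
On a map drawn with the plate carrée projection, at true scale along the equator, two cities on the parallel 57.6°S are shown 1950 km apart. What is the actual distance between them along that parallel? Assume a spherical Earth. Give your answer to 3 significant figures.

For the equirectangular projection with φ₀ = 0 (plate carrée), h = 1 along meridians and k = sec φ along parallels.
Along the parallel at 57.6°, map distances are exaggerated by k = sec 57.6° = 1.866.
True distance = 1950 / 1.866 = 1950 × cos 57.6° ≈ 1040 km.

1040 km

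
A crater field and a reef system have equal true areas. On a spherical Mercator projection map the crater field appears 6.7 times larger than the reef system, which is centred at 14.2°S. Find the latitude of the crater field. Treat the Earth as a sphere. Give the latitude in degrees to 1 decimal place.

68.0°

Mercator areal scale is sec²φ, so apparent-area ratio = sec²φ₁ / sec²φ₂ = cos²φ₂ / cos²φ₁.
cos²φ₂ / cos²φ₁ = 6.7  ⇒  cos φ₁ = cos 14.2° / √6.7 = 0.9694/2.588 = 0.3745.
φ₁ = arccos(0.3745) ≈ 68.0°.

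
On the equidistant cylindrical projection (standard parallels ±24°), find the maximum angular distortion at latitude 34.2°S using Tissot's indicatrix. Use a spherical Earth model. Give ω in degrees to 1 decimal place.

5.7°

The equidistant cylindrical projection with φ₀ = 24° has h = 1 (meridians true) and k = cos φ₀ / cos φ along parallels.
At 34.2°: h = 1.000, k = 1.105; principal scales a = 1.105, b = 1.000.
sin(ω/2) = (a − b)/(a + b) = 0.1045/2.105 = 0.04967, so ω = 2 arcsin(0.04967) ≈ 5.7°.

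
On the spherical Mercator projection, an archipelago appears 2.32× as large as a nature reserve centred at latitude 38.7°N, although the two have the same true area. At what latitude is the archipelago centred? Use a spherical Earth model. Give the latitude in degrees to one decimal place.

59.2°

On Mercator, (apparent₁)/(apparent₂) = sec²φ₁ / sec²φ₂ when true areas are equal.
cos²φ₂ / cos²φ₁ = 2.32  ⇒  cos φ₁ = cos 38.7° / √2.32 = 0.7804/1.523 = 0.5124.
φ₁ = arccos(0.5124) ≈ 59.2°.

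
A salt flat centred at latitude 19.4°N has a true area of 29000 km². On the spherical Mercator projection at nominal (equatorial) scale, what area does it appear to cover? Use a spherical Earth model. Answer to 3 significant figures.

Mercator is conformal, so the point scale is isotropic: h = k = sec φ = 1/cos φ.
Areal scale = k² = sec²φ = 1/cos²(19.4°) = 1/0.9432² = 1.124.
Apparent area = 29000 × 1.124 ≈ 32600 km².

32600 km²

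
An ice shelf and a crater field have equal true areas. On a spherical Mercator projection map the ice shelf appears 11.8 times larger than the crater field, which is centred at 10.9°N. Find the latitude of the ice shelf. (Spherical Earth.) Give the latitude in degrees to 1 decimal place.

On Mercator, (apparent₁)/(apparent₂) = sec²φ₁ / sec²φ₂ when true areas are equal.
cos²φ₂ / cos²φ₁ = 11.8  ⇒  cos φ₁ = cos 10.9° / √11.8 = 0.9820/3.435 = 0.2859.
φ₁ = arccos(0.2859) ≈ 73.4°.

73.4°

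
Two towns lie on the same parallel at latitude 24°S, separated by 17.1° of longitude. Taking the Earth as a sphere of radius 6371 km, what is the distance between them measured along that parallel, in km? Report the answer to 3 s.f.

1740 km

Arc length along a parallel = R cos φ · Δλ (with Δλ in radians).
= 6371 × cos 24° × (17.1° × π/180) = 6371 × 0.9135 × 0.2985 ≈ 1740 km.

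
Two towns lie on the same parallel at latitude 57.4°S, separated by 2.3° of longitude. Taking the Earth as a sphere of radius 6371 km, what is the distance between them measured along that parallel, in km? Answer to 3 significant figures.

138 km

Arc length along a parallel = R cos φ · Δλ (with Δλ in radians).
= 6371 × cos 57.4° × (2.3° × π/180) = 6371 × 0.5388 × 0.04014 ≈ 138 km.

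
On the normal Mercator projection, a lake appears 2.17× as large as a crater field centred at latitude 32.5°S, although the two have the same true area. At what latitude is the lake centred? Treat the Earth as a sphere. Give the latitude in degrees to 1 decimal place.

Mercator areal scale is sec²φ, so apparent-area ratio = sec²φ₁ / sec²φ₂ = cos²φ₂ / cos²φ₁.
cos²φ₂ / cos²φ₁ = 2.17  ⇒  cos φ₁ = cos 32.5° / √2.17 = 0.8434/1.473 = 0.5725.
φ₁ = arccos(0.5725) ≈ 55.1°.

55.1°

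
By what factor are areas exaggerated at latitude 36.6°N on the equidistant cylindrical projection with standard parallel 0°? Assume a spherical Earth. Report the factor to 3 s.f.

For the equirectangular projection with φ₀ = 0 (plate carrée), h = 1 along meridians and k = sec φ along parallels.
Areal scale = h·k = 1 × sec φ; at 36.6°, h = 1.000, k = 1.246, so h·k = 1.246.

1.25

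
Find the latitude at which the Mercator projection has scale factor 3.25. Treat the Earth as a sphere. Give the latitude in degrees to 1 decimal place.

Mercator scale is k = sec φ = 1/cos φ.
1/cos φ = 3.25  ⇒  cos φ = 0.3077  ⇒  φ = arccos(0.3077) ≈ 72.1°.

72.1°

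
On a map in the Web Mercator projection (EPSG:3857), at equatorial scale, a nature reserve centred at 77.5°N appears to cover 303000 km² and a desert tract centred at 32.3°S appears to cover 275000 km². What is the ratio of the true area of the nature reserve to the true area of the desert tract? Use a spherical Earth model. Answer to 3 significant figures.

0.0722

Since Mercator area scale is 1/cos²φ, the true area equals the apparent area multiplied by cos²φ.
True area of nature reserve: 303000 × cos²(77.5°) = 303000 × 0.04685 = 14190 km².
True area of desert tract: 275000 × cos²(32.3°) = 275000 × 0.7145 = 196500 km².
Ratio = 14190 / 196500 ≈ 0.0722.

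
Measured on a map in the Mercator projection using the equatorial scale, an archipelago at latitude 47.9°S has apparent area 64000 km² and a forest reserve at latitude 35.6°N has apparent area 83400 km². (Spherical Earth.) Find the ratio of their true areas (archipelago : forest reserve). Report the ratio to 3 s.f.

Since Mercator area scale is 1/cos²φ, the true area equals the apparent area multiplied by cos²φ.
True area of archipelago: 64000 × cos²(47.9°) = 64000 × 0.4495 = 28770 km².
True area of forest reserve: 83400 × cos²(35.6°) = 83400 × 0.6611 = 55140 km².
Ratio = 28770 / 55140 ≈ 0.522.

0.522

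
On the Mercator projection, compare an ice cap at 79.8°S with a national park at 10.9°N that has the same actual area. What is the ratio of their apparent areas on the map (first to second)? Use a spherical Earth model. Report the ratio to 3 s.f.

Mercator areal scale is sec²φ.
At 79.8°: sec²(79.8°) = 1/0.1771² = 31.89.
At 10.9°: sec²(10.9°) = 1/0.9820² = 1.037.
Ratio = 31.89/1.037 = cos²(10.9°)/cos²(79.8°) ≈ 30.7.

30.7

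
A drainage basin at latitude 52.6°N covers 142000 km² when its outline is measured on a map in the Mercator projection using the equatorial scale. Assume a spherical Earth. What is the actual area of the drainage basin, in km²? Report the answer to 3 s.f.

Mercator is conformal, so the point scale is isotropic: h = k = sec φ = 1/cos φ.
Areal scale = k² = sec²φ = 1/cos²(52.6°) = 1/0.6074² = 2.711.
True area = apparent / (areal scale) = 142000 / 2.711 ≈ 52400 km².

52400 km²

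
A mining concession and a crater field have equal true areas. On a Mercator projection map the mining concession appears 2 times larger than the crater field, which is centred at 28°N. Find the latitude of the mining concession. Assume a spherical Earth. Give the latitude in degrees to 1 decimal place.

51.4°

On Mercator, (apparent₁)/(apparent₂) = sec²φ₁ / sec²φ₂ when true areas are equal.
cos²φ₂ / cos²φ₁ = 2  ⇒  cos φ₁ = cos 28° / √2 = 0.8829/1.414 = 0.6243.
φ₁ = arccos(0.6243) ≈ 51.4°.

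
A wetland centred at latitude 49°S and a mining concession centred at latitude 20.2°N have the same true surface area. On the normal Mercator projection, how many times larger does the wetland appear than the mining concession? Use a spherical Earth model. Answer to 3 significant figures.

Mercator areal scale is sec²φ.
At 49°: sec²(49°) = 1/0.6561² = 2.323.
At 20.2°: sec²(20.2°) = 1/0.9385² = 1.135.
Ratio = 2.323/1.135 = cos²(20.2°)/cos²(49°) ≈ 2.05.

2.05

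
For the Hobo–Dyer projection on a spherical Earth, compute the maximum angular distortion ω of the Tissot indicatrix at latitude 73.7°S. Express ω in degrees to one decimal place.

The Hobo–Dyer projection is cylindrical equal-area with φ₀ = 37.5°. For cylindrical equal-area with standard parallel φ₀, h = cos φ / cos φ₀ and k = cos φ₀ / cos φ, so h·k = 1.
At 73.7°: h = 0.3538, k = 2.827; principal scales a = 2.827, b = 0.3538.
sin(ω/2) = (a − b)/(a + b) = 2.473/3.180 = 0.7775, so ω = 2 arcsin(0.7775) ≈ 102.1°.

102.1°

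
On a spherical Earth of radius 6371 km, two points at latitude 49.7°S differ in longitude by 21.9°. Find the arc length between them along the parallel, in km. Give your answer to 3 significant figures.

1580 km

Arc length along a parallel = R cos φ · Δλ (with Δλ in radians).
= 6371 × cos 49.7° × (21.9° × π/180) = 6371 × 0.6468 × 0.3822 ≈ 1580 km.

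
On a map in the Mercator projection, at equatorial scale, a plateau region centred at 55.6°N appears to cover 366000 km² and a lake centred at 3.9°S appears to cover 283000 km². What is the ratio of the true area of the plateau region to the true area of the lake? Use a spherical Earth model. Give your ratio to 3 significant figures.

Mercator's areal exaggeration is sec²φ; hence true area = (apparent area) · cos²φ.
True area of plateau region: 366000 × cos²(55.6°) = 366000 × 0.3192 = 116800 km².
True area of lake: 283000 × cos²(3.9°) = 283000 × 0.9954 = 281700 km².
Ratio = 116800 / 281700 ≈ 0.415.

0.415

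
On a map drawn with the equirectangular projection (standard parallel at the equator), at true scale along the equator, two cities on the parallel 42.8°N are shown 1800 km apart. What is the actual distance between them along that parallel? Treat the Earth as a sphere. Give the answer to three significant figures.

1320 km

For the equirectangular projection with φ₀ = 0 (plate carrée), h = 1 along meridians and k = sec φ along parallels.
Along the parallel at 42.8°, map distances are exaggerated by k = sec 42.8° = 1.363.
True distance = 1800 / 1.363 = 1800 × cos 42.8° ≈ 1320 km.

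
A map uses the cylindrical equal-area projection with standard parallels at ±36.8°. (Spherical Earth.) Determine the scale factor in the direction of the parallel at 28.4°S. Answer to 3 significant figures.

Cylindrical equal-area (φ₀ = 36.8°): h = cos φ / cos 36.8° along meridians, k = cos 36.8° / cos φ along parallels; h·k = 1.
k = cos 36.8° / cos 28.4° = 0.8007/0.8796 = 0.9103.

0.910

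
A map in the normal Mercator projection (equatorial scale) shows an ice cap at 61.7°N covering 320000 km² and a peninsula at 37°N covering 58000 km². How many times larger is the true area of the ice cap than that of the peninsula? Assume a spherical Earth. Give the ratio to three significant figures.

1.94

On Mercator the areal scale is sec²φ, so true area = apparent × cos²φ.
True area of ice cap: 320000 × cos²(61.7°) = 320000 × 0.2248 = 71920 km².
True area of peninsula: 58000 × cos²(37°) = 58000 × 0.6378 = 36990 km².
Ratio = 71920 / 36990 ≈ 1.94.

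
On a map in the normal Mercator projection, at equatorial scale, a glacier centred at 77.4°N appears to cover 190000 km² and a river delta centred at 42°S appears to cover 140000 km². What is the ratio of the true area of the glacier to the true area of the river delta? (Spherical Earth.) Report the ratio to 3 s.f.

On Mercator the areal scale is sec²φ, so true area = apparent × cos²φ.
True area of glacier: 190000 × cos²(77.4°) = 190000 × 0.04759 = 9041 km².
True area of river delta: 140000 × cos²(42°) = 140000 × 0.5523 = 77320 km².
Ratio = 9041 / 77320 ≈ 0.117.

0.117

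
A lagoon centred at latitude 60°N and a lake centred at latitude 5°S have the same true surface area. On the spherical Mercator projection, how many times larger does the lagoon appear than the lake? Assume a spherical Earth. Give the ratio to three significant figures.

3.97

On Mercator, area is exaggerated by sec²φ = 1/cos²φ.
At 60°: sec²(60°) = 1/0.5000² = 4.000.
At 5°: sec²(5°) = 1/0.9962² = 1.008.
Ratio = 4.000/1.008 = cos²(5°)/cos²(60°) ≈ 3.97.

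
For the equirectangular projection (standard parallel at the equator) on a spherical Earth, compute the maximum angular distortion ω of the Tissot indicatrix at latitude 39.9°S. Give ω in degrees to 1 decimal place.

15.1°

Plate carrée maps x = Rλ, y = Rφ. The meridian scale is h = 1 and the parallel scale is k = 1/cos φ = sec φ.
At 39.9°: h = 1.000, k = 1.304; principal scales a = 1.304, b = 1.000.
sin(ω/2) = (a − b)/(a + b) = 0.3035/2.304 = 0.1318, so ω = 2 arcsin(0.1318) ≈ 15.1°.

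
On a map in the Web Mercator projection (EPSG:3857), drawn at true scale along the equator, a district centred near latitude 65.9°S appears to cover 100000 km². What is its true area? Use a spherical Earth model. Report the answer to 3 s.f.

16700 km²

The Mercator projection is conformal; its linear scale factor is the same in every direction and equals sec φ = 1/cos φ.
Areal scale = k² = sec²φ = 1/cos²(65.9°) = 1/0.4083² = 5.998.
True area = apparent / (areal scale) = 100000 / 5.998 ≈ 16700 km².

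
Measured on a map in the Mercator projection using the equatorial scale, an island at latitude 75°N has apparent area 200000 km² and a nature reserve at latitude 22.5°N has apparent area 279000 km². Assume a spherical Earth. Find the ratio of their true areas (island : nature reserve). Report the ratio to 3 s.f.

On Mercator the areal scale is sec²φ, so true area = apparent × cos²φ.
True area of island: 200000 × cos²(75°) = 200000 × 0.06699 = 13400 km².
True area of nature reserve: 279000 × cos²(22.5°) = 279000 × 0.8536 = 238100 km².
Ratio = 13400 / 238100 ≈ 0.0563.

0.0563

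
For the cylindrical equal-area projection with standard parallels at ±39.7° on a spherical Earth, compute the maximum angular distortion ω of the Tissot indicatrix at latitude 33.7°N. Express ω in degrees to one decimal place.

8.9°

A cylindrical equal-area projection with standard parallel φ₀ has meridian scale h = cos φ / cos φ₀ and parallel scale k = cos φ₀ / cos φ (so areas are preserved, h·k = 1).
At 33.7°: h = 1.081, k = 0.9248; principal scales a = 1.081, b = 0.9248.
sin(ω/2) = (a − b)/(a + b) = 0.1565/2.006 = 0.07801, so ω = 2 arcsin(0.07801) ≈ 8.9°.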